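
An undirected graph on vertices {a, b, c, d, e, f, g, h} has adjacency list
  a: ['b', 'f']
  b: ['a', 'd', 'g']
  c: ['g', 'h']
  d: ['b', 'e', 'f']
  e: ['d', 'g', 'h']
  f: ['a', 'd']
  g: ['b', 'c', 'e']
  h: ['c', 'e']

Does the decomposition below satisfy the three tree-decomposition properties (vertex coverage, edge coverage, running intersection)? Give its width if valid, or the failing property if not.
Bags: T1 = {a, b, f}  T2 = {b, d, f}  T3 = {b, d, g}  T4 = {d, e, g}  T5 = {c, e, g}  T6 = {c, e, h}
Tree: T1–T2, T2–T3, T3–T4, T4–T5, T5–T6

Checking the three conditions: (i) the bags cover all of {a, b, c, d, e, f, g, h}; (ii) for each edge, some bag contains both endpoints; (iii) the bags containing any fixed vertex form a subtree. All hold, so the decomposition is valid with width 3 − 1 = 2.

Yes; width 2.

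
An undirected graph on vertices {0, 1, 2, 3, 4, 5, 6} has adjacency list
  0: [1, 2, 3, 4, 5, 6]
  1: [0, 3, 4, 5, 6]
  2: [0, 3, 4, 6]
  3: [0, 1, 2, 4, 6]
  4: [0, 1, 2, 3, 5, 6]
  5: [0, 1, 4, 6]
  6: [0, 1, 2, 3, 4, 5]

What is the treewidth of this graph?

4

A width-4 tree decomposition is:
Bags: B1 = {0, 1, 3, 4, 6}  B2 = {0, 1, 4, 5, 6}  B3 = {0, 2, 3, 4, 6}
Tree: B1–B2, B1–B3
Each bag holds 5 vertices, so the decomposition has width 4, which upper-bounds the treewidth. Conversely, {0, 1, 3, 4, 6} is a clique of size 5, and the vertices of any clique must share a bag in every tree decomposition; so some bag has ≥ 5 vertices and tw(G) ≥ 4. The upper and lower bounds meet at 4, so that is the treewidth.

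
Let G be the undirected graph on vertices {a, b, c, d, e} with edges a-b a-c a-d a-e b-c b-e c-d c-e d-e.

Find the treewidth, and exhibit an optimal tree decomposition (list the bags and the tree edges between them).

Each bag holds 4 vertices, so the decomposition has width 3, which upper-bounds the treewidth. For the lower bound, the 4 vertices {a, c, d, e} are pairwise adjacent, and any tree decomposition puts a clique entirely inside one bag — forcing width ≥ 3. Combining the bounds, tw(G) = 3.

Treewidth 3.
Bags: B1 = {a, c, d, e}  B2 = {a, b, c, e}
Tree: B1–B2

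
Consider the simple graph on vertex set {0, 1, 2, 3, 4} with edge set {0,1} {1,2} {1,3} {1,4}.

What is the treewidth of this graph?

A width-1 tree decomposition is:
Bags: B1 = {1, 2}  B2 = {1, 3}  B3 = {0, 1}  B4 = {1, 4}
Tree: B1–B2, B1–B3, B2–B4
The largest bag has 2 vertices, giving width 1; this decomposition certifies tw(G) ≤ 1. Any graph with an edge has treewidth ≥ 1, and G has the edge 2–1. Combining the bounds, tw(G) = 1.

1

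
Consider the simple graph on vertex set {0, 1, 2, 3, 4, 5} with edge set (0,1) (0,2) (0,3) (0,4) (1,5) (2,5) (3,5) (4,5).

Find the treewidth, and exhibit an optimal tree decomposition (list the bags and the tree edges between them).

Every bag has size at most 3, so the width is 3 − 1 = 2 and tw(G) ≤ 2. For the lower bound, G contains the cycle 0–1–5–2–0, so G is not a forest; only forests have treewidth ≤ 1, hence tw(G) ≥ 2. Combining the bounds, tw(G) = 2.

Treewidth 2.
Bags: B1 = {0, 1, 5}  B2 = {0, 2, 5}  B3 = {0, 3, 5}  B4 = {0, 4, 5}
Tree: B1–B2, B2–B3, B3–B4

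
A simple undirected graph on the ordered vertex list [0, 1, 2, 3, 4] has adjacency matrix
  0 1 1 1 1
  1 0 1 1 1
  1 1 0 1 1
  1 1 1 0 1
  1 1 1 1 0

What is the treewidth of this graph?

A width-4 tree decomposition is:
Bags: B1 = {0, 1, 2, 3, 4}
Tree: (single bag)
With just one bag of size 5, the width is 5 − 1 = 4, so tw(G) ≤ 4. For the lower bound, the 5 vertices {0, 1, 2, 3, 4} are pairwise adjacent, and any tree decomposition puts a clique entirely inside one bag — forcing width ≥ 4. Therefore the treewidth is 4.

4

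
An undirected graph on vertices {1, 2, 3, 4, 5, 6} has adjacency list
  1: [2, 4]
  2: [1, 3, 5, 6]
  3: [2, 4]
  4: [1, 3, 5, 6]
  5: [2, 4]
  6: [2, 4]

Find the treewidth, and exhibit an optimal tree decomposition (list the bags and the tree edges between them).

Each bag holds 3 vertices, so the decomposition has width 2, which upper-bounds the treewidth. The edges 4–1–2–3–4 form a cycle, so G is not a tree and its treewidth is at least 2. Hence tw(G) = 2 exactly.

Treewidth 2.
Bags: B1 = {1, 2, 4}  B2 = {2, 3, 4}  B3 = {2, 4, 6}  B4 = {2, 4, 5}
Tree: B1–B2, B2–B3, B3–B4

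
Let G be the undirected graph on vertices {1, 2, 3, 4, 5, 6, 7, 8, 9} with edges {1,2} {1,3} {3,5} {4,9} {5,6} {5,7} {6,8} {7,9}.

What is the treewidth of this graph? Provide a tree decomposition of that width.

Treewidth 1.
Bags: B1 = {5, 6}  B2 = {6, 8}  B3 = {3, 5}  B4 = {5, 7}  B5 = {7, 9}  B6 = {1, 3}  B7 = {1, 2}  B8 = {4, 9}
Tree: B1–B2, B1–B3, B1–B4, B4–B5, B3–B6, B6–B7, B5–B8

Every bag has size at most 2, so the width is 2 − 1 = 1 and tw(G) ≤ 1. G has an edge, so its treewidth is at least 1. Combining the bounds, tw(G) = 1.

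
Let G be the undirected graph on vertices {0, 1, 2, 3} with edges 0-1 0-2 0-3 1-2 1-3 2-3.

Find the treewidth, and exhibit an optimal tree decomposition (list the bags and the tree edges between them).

A single bag containing all 4 vertices is trivially a valid decomposition of width 3. Conversely, {0, 1, 2, 3} is a clique of size 4, and the vertices of any clique must share a bag in every tree decomposition; so some bag has ≥ 4 vertices and tw(G) ≥ 3. Therefore the treewidth is 3.

Treewidth 3.
One such decomposition:
Bags: B1 = {0, 1, 2, 3}
Tree: (single bag)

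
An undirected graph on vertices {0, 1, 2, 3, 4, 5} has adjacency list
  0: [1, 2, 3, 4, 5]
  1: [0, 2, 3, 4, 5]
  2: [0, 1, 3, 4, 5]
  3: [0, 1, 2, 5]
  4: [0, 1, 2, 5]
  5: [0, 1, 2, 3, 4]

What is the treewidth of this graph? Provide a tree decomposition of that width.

The largest bag has 5 vertices, giving width 4; this decomposition certifies tw(G) ≤ 4. Conversely, {0, 1, 2, 3, 5} is a clique of size 5, and the vertices of any clique must share a bag in every tree decomposition; so some bag has ≥ 5 vertices and tw(G) ≥ 4. Therefore the treewidth is 4.

Treewidth 4.
One optimal decomposition is:
Bags: B1 = {0, 1, 2, 3, 5}  B2 = {0, 1, 2, 4, 5}
Tree: B1–B2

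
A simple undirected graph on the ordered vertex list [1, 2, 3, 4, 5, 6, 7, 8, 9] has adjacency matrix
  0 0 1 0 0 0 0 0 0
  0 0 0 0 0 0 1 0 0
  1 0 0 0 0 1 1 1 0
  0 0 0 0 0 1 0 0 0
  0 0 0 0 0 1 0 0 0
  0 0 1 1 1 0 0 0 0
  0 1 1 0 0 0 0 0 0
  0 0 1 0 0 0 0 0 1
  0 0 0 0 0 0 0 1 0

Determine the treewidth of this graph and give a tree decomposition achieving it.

Every bag has size at most 2, so the width is 2 − 1 = 1 and tw(G) ≤ 1. G has an edge, so its treewidth is at least 1. Hence tw(G) = 1 exactly.

Treewidth 1.
One optimal decomposition is:
Bags: B1 = {4, 6}  B2 = {3, 6}  B3 = {5, 6}  B4 = {3, 8}  B5 = {8, 9}  B6 = {3, 7}  B7 = {1, 3}  B8 = {2, 7}
Tree: B1–B2, B1–B3, B2–B4, B4–B5, B4–B6, B4–B7, B6–B8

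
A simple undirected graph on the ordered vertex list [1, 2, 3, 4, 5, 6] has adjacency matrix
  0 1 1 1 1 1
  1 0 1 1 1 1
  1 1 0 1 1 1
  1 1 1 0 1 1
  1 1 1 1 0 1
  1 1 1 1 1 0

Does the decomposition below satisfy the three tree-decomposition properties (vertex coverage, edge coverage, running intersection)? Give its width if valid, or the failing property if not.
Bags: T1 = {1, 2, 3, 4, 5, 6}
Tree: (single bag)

Yes; width 5.

Vertex coverage: the bags together contain {1, 2, 3, 4, 5, 6}, the full vertex set. Edge coverage: each edge of G has both endpoints in at least one bag. Running intersection: for every vertex, the bags containing it form a connected subtree. All three properties hold, so this is a valid tree decomposition of width max|bag| − 1 = 5, and hence tw(G) ≤ 5.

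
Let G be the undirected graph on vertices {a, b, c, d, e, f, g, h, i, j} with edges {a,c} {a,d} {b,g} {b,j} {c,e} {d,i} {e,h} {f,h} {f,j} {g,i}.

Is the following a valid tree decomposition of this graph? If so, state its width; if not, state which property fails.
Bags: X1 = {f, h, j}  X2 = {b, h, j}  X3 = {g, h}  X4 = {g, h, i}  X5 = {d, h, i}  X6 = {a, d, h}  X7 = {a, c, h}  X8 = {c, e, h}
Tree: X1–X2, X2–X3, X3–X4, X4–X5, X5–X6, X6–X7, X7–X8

No — edge (b,g) lies in no bag.

A tree decomposition must satisfy three properties: every vertex lies in some bag; for every edge, both endpoints lie together in some bag; and for every vertex, the bags containing it form a connected subtree. Here edge (b,g) lies in no bag, so the decomposition is invalid.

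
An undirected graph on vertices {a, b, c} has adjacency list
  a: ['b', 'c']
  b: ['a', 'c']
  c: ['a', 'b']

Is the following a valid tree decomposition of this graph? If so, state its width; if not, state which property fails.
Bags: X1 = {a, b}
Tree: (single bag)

No — vertex c appears in no bag.

A tree decomposition must satisfy three properties: every vertex lies in some bag; for every edge, both endpoints lie together in some bag; and for every vertex, the bags containing it form a connected subtree. Here vertex c appears in no bag, so the decomposition is invalid.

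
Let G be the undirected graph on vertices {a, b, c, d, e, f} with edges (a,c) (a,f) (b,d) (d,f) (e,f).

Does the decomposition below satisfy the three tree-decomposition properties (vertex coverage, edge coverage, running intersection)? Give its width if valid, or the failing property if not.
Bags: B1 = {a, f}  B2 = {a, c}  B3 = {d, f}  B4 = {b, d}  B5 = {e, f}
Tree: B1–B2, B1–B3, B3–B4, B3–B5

Checking the three conditions: (i) the bags cover all of {a, b, c, d, e, f}; (ii) for each edge, some bag contains both endpoints; (iii) the bags containing any fixed vertex form a subtree. All hold, so the decomposition is valid with width 2 − 1 = 1.

Yes; width 1.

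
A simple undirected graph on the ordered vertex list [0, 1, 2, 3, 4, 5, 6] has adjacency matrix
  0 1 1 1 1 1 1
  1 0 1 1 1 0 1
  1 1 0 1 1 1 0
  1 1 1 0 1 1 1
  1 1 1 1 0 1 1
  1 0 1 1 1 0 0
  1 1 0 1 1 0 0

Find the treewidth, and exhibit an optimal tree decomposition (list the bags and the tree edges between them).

Treewidth 4.
Bags: B1 = {0, 1, 3, 4, 6}  B2 = {0, 1, 2, 3, 4}  B3 = {0, 2, 3, 4, 5}
Tree: B1–B2, B2–B3

Each bag holds 5 vertices, so the decomposition has width 4, which upper-bounds the treewidth. For the lower bound, the 5 vertices {0, 1, 2, 3, 4} are pairwise adjacent, and any tree decomposition puts a clique entirely inside one bag — forcing width ≥ 4. The upper and lower bounds meet at 4, so that is the treewidth.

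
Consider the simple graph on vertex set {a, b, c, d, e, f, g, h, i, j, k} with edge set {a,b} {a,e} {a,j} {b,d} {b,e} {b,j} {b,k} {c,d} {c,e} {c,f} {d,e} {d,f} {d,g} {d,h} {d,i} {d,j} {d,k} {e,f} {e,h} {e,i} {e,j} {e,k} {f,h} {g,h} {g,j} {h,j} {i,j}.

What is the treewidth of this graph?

3

A width-3 tree decomposition is:
Bags: B1 = {d, e, h, j}  B2 = {d, e, i, j}  B3 = {b, d, e, j}  B4 = {b, d, e, k}  B5 = {d, e, f, h}  B6 = {c, d, e, f}  B7 = {d, g, h, j}  B8 = {a, b, e, j}
Tree: B1–B2, B2–B3, B3–B4, B1–B5, B5–B6, B1–B7, B3–B8
The largest bag has 4 vertices, giving width 3; this decomposition certifies tw(G) ≤ 3. Conversely, {d, g, h, j} is a clique of size 4, and the vertices of any clique must share a bag in every tree decomposition; so some bag has ≥ 4 vertices and tw(G) ≥ 3. Hence tw(G) = 3 exactly.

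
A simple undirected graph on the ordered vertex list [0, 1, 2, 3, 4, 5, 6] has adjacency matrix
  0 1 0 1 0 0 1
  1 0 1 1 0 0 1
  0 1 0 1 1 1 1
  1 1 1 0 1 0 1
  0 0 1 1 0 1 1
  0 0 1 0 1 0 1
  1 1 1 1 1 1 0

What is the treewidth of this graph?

A width-3 tree decomposition is:
Bags: B1 = {0, 1, 3, 6}  B2 = {1, 2, 3, 6}  B3 = {2, 3, 4, 6}  B4 = {2, 4, 5, 6}
Tree: B1–B2, B2–B3, B3–B4
Each bag holds 4 vertices, so the decomposition has width 3, which upper-bounds the treewidth. On the other hand G contains the 4-clique {0, 1, 3, 6}. A clique must lie in a single bag of any decomposition, so no decomposition can have width below 3. Therefore the treewidth is 3.

3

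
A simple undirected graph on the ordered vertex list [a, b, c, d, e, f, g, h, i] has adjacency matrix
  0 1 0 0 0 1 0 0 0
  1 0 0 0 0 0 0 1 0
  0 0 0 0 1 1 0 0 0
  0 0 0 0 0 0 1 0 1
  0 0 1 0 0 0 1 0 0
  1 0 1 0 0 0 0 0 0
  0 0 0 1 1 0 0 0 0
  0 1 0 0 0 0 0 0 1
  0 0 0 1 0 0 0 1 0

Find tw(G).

2

A width-2 tree decomposition is:
Bags: B1 = {d, g, i}  B2 = {e, g, i}  B3 = {c, e, i}  B4 = {c, f, i}  B5 = {a, f, i}  B6 = {a, b, i}  B7 = {b, h, i}
Tree: B1–B2, B2–B3, B3–B4, B4–B5, B5–B6, B6–B7
The largest bag has 3 vertices, giving width 2; this decomposition certifies tw(G) ≤ 2. The edges i–d–g–e–c–f–a–b–h–i form a cycle, so G is not a tree and its treewidth is at least 2. Therefore the treewidth is 2.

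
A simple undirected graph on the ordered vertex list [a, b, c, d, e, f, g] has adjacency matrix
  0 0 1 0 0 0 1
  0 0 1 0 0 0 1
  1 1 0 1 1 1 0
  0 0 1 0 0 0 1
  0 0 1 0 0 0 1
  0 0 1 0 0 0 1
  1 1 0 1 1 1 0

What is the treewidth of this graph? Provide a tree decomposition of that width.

The largest bag has 3 vertices, giving width 2; this decomposition certifies tw(G) ≤ 2. The edges g–e–c–a–g form a cycle, so G is not a tree and its treewidth is at least 2. Combining the bounds, tw(G) = 2.

Treewidth 2.
One such decomposition:
Bags: B1 = {c, e, g}  B2 = {a, c, g}  B3 = {c, f, g}  B4 = {c, d, g}  B5 = {b, c, g}
Tree: B1–B2, B2–B3, B3–B4, B4–B5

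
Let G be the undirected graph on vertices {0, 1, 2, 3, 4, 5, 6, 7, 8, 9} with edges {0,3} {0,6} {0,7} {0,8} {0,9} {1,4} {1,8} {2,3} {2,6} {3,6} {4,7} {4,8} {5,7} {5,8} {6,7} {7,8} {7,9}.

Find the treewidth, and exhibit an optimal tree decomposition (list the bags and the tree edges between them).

Treewidth 2.
One optimal decomposition is:
Bags: B1 = {0, 6, 7}  B2 = {0, 7, 8}  B3 = {5, 7, 8}  B4 = {4, 7, 8}  B5 = {0, 3, 6}  B6 = {1, 4, 8}  B7 = {0, 7, 9}  B8 = {2, 3, 6}
Tree: B1–B2, B2–B3, B3–B4, B1–B5, B4–B6, B1–B7, B5–B8

The largest bag has 3 vertices, giving width 2; this decomposition certifies tw(G) ≤ 2. For the lower bound, the 3 vertices {1, 4, 8} are pairwise adjacent, and any tree decomposition puts a clique entirely inside one bag — forcing width ≥ 2. Therefore the treewidth is 2.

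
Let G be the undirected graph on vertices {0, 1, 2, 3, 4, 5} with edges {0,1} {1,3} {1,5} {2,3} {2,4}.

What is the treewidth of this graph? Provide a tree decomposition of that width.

Every bag has size at most 2, so the width is 2 − 1 = 1 and tw(G) ≤ 1. G has an edge, so its treewidth is at least 1. Combining the bounds, tw(G) = 1.

Treewidth 1.
Bags: B1 = {2, 4}  B2 = {2, 3}  B3 = {1, 3}  B4 = {0, 1}  B5 = {1, 5}
Tree: B1–B2, B2–B3, B3–B4, B4–B5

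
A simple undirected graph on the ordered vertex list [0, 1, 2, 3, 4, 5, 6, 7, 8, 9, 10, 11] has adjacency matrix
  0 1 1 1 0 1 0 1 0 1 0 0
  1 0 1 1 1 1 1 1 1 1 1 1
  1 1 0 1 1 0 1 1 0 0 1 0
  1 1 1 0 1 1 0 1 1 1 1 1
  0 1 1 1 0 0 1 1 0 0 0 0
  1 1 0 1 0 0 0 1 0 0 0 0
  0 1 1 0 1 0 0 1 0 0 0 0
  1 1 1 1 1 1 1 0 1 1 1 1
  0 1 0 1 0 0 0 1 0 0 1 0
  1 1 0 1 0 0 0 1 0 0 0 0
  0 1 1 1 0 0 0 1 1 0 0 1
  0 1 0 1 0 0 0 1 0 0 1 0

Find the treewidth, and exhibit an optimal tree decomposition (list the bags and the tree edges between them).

Treewidth 4.
One optimal decomposition is:
Bags: B1 = {1, 2, 3, 7, 10}  B2 = {1, 3, 7, 10, 11}  B3 = {0, 1, 2, 3, 7}  B4 = {1, 2, 3, 4, 7}  B5 = {1, 2, 4, 6, 7}  B6 = {0, 1, 3, 7, 9}  B7 = {1, 3, 7, 8, 10}  B8 = {0, 1, 3, 5, 7}
Tree: B1–B2, B1–B3, B3–B4, B4–B5, B3–B6, B2–B7, B3–B8

Every bag has size at most 5, so the width is 5 − 1 = 4 and tw(G) ≤ 4. On the other hand G contains the 5-clique {0, 1, 3, 7, 9}. A clique must lie in a single bag of any decomposition, so no decomposition can have width below 4. Therefore the treewidth is 4.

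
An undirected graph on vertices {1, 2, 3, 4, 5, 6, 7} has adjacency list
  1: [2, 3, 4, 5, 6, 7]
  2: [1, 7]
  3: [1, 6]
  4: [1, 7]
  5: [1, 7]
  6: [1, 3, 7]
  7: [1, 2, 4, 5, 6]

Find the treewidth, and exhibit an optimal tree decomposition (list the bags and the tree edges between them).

Treewidth 2.
Bags: B1 = {1, 2, 7}  B2 = {1, 6, 7}  B3 = {1, 5, 7}  B4 = {1, 4, 7}  B5 = {1, 3, 6}
Tree: B1–B2, B1–B3, B1–B4, B2–B5

The largest bag has 3 vertices, giving width 2; this decomposition certifies tw(G) ≤ 2. On the other hand G contains the 3-clique {1, 3, 6}. A clique must lie in a single bag of any decomposition, so no decomposition can have width below 2. The upper and lower bounds meet at 2, so that is the treewidth.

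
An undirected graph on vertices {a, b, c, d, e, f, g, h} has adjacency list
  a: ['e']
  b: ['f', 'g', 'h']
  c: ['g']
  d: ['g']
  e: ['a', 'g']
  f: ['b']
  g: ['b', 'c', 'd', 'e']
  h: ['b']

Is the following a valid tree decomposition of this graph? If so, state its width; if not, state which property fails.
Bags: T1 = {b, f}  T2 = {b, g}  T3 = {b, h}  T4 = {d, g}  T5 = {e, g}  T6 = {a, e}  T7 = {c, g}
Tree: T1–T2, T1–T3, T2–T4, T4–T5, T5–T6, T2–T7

Yes; width 1.

Vertex coverage: the bags together contain {a, b, c, d, e, f, g, h}, the full vertex set. Edge coverage: each edge of G has both endpoints in at least one bag. Running intersection: for every vertex, the bags containing it form a connected subtree. All three properties hold, so this is a valid tree decomposition of width max|bag| − 1 = 1, and hence tw(G) ≤ 1.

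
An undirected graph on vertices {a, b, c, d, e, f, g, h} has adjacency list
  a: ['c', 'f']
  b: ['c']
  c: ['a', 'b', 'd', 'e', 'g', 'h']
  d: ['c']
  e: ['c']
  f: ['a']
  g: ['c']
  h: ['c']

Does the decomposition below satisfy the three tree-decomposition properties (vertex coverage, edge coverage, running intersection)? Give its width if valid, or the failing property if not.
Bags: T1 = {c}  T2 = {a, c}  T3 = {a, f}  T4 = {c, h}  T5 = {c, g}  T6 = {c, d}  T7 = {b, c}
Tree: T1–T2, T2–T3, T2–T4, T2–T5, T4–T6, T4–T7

No — vertex e appears in no bag.

A tree decomposition must satisfy three properties: every vertex lies in some bag; for every edge, both endpoints lie together in some bag; and for every vertex, the bags containing it form a connected subtree. Here vertex e appears in no bag, so the decomposition is invalid.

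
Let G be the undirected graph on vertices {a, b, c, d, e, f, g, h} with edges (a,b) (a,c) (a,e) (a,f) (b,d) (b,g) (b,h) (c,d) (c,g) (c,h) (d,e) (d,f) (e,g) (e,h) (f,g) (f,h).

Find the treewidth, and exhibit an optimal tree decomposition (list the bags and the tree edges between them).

Treewidth 4.
One such decomposition:
Bags: B1 = {a, c, d, g, h}  B2 = {a, b, d, g, h}  B3 = {a, d, e, g, h}  B4 = {a, d, f, g, h}
Tree: B1–B2, B2–B3, B3–B4

Every bag has size at most 5, so the width is 5 − 1 = 4 and tw(G) ≤ 4. For the lower bound: the 5 vertex sets {c,g}, {b,d}, {a,e}, {h}, {f} are disjoint, each induces a connected subgraph, and every pair is joined by at least one edge of G. Contracting each set to a single vertex therefore yields K_{5} as a minor, and since treewidth is minor-monotone, tw(G) ≥ tw(K_{5}) = 4. The upper and lower bounds meet at 4, so that is the treewidth.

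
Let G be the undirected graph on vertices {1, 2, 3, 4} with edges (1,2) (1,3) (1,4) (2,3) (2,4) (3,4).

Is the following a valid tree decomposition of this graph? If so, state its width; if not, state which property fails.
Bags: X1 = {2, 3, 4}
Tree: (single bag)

No — vertex 1 appears in no bag.

A tree decomposition must satisfy three properties: every vertex lies in some bag; for every edge, both endpoints lie together in some bag; and for every vertex, the bags containing it form a connected subtree. Here vertex 1 appears in no bag, so the decomposition is invalid.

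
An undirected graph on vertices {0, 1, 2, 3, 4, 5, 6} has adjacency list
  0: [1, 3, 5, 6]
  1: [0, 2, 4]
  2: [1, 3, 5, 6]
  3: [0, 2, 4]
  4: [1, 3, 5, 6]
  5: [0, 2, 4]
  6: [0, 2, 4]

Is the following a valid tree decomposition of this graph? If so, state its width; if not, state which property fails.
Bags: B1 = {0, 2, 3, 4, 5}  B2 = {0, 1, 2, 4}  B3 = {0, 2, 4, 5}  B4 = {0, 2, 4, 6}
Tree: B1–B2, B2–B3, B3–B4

No — bags containing vertex 5 are not connected in the tree.

A tree decomposition must satisfy three properties: every vertex lies in some bag; for every edge, both endpoints lie together in some bag; and for every vertex, the bags containing it form a connected subtree. Here bags containing vertex 5 are not connected in the tree, so the decomposition is invalid.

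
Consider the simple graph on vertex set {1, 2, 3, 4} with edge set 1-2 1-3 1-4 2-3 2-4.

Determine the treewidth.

2

A width-2 tree decomposition is:
Bags: B1 = {1, 2, 3}  B2 = {1, 2, 4}
Tree: B1–B2
Each bag holds 3 vertices, so the decomposition has width 2, which upper-bounds the treewidth. On the other hand G contains the 3-clique {1, 2, 3}. A clique must lie in a single bag of any decomposition, so no decomposition can have width below 2. Combining the bounds, tw(G) = 2.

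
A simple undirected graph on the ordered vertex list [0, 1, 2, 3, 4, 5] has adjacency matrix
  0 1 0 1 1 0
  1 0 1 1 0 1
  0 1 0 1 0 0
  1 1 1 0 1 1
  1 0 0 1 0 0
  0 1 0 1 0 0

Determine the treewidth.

A width-2 tree decomposition is:
Bags: B1 = {0, 3, 4}  B2 = {0, 1, 3}  B3 = {1, 3, 5}  B4 = {1, 2, 3}
Tree: B1–B2, B2–B3, B3–B4
Each bag holds 3 vertices, so the decomposition has width 2, which upper-bounds the treewidth. For the lower bound, the 3 vertices {0, 1, 3} are pairwise adjacent, and any tree decomposition puts a clique entirely inside one bag — forcing width ≥ 2. Combining the bounds, tw(G) = 2.

2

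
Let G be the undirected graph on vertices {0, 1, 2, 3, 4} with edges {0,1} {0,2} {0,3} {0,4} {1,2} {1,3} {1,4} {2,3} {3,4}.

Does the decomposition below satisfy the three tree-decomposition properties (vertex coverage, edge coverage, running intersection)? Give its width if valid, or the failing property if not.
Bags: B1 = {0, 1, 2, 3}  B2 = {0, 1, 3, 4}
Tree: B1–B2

Checking the three conditions: (i) the bags cover all of {0, 1, 2, 3, 4}; (ii) for each edge, some bag contains both endpoints; (iii) the bags containing any fixed vertex form a subtree. All hold, so the decomposition is valid with width 4 − 1 = 3.

Yes; width 3.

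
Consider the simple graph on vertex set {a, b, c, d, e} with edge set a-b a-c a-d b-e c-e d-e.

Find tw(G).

A width-2 tree decomposition is:
Bags: B1 = {a, d, e}  B2 = {a, b, e}  B3 = {a, c, e}
Tree: B1–B2, B2–B3
Every bag has size at most 3, so the width is 3 − 1 = 2 and tw(G) ≤ 2. Since e–d–a–b–e is a cycle in G, G is not acyclic. Forests are exactly the graphs of treewidth ≤ 1, so tw(G) ≥ 2. Combining the bounds, tw(G) = 2.

2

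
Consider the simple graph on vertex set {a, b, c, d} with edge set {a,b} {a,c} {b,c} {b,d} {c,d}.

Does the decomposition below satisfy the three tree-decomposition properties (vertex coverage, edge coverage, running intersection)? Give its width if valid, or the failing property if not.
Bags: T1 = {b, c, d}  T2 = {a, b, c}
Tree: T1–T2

Vertex coverage: the bags together contain {a, b, c, d}, the full vertex set. Edge coverage: each edge of G has both endpoints in at least one bag. Running intersection: for every vertex, the bags containing it form a connected subtree. All three properties hold, so this is a valid tree decomposition of width max|bag| − 1 = 2, and hence tw(G) ≤ 2.

Yes; width 2.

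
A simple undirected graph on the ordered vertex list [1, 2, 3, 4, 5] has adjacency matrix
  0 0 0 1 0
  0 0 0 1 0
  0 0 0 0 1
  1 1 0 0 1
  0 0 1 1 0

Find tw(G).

1

A width-1 tree decomposition is:
Bags: B1 = {2, 4}  B2 = {4, 5}  B3 = {1, 4}  B4 = {3, 5}
Tree: B1–B2, B2–B3, B2–B4
Each bag holds 2 vertices, so the decomposition has width 1, which upper-bounds the treewidth. Any graph with an edge has treewidth ≥ 1, and G has the edge 4–2. Combining the bounds, tw(G) = 1.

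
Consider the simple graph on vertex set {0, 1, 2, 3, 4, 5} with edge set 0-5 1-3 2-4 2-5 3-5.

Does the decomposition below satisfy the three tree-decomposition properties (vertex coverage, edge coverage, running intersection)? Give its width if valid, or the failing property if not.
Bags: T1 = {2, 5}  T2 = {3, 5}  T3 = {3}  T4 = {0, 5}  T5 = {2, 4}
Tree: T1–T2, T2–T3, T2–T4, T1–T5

No — vertex 1 appears in no bag.

A tree decomposition must satisfy three properties: every vertex lies in some bag; for every edge, both endpoints lie together in some bag; and for every vertex, the bags containing it form a connected subtree. Here vertex 1 appears in no bag, so the decomposition is invalid.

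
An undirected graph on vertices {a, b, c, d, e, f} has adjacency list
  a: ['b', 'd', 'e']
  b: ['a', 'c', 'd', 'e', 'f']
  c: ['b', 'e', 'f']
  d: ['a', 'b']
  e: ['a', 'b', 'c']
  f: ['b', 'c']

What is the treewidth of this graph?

A width-2 tree decomposition is:
Bags: B1 = {b, c, e}  B2 = {b, c, f}  B3 = {a, b, e}  B4 = {a, b, d}
Tree: B1–B2, B1–B3, B3–B4
Every bag has size at most 3, so the width is 3 − 1 = 2 and tw(G) ≤ 2. On the other hand G contains the 3-clique {a, b, d}. A clique must lie in a single bag of any decomposition, so no decomposition can have width below 2. The upper and lower bounds meet at 2, so that is the treewidth.

2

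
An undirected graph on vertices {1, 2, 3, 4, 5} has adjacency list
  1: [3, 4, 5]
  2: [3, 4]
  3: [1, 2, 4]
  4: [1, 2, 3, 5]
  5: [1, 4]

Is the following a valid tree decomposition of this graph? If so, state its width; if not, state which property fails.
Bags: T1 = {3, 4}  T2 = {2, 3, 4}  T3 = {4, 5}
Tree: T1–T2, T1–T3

A tree decomposition must satisfy three properties: every vertex lies in some bag; for every edge, both endpoints lie together in some bag; and for every vertex, the bags containing it form a connected subtree. Here vertex 1 appears in no bag, so the decomposition is invalid.

No — vertex 1 appears in no bag.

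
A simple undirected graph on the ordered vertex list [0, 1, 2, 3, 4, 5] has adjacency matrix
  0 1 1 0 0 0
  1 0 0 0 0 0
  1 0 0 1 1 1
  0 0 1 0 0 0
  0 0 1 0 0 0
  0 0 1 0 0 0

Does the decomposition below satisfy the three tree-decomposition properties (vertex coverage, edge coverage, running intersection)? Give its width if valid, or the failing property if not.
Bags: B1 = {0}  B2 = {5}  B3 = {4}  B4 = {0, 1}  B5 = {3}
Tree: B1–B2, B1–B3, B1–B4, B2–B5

No — vertex 2 appears in no bag.

A tree decomposition must satisfy three properties: every vertex lies in some bag; for every edge, both endpoints lie together in some bag; and for every vertex, the bags containing it form a connected subtree. Here vertex 2 appears in no bag, so the decomposition is invalid.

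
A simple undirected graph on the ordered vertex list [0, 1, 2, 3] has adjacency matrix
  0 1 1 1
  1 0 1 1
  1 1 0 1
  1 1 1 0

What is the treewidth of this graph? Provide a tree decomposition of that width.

With just one bag of size 4, the width is 4 − 1 = 3, so tw(G) ≤ 3. On the other hand G contains the 4-clique {0, 1, 2, 3}. A clique must lie in a single bag of any decomposition, so no decomposition can have width below 3. The upper and lower bounds meet at 3, so that is the treewidth.

Treewidth 3.
One such decomposition:
Bags: B1 = {0, 1, 2, 3}
Tree: (single bag)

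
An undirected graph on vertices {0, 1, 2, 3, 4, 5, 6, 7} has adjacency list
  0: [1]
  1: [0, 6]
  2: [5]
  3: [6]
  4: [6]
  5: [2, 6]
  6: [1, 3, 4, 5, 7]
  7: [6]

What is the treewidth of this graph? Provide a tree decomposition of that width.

Each bag holds 2 vertices, so the decomposition has width 1, which upper-bounds the treewidth. G has an edge, so its treewidth is at least 1. Therefore the treewidth is 1.

Treewidth 1.
One such decomposition:
Bags: B1 = {4, 6}  B2 = {3, 6}  B3 = {1, 6}  B4 = {5, 6}  B5 = {6, 7}  B6 = {2, 5}  B7 = {0, 1}
Tree: B1–B2, B1–B3, B2–B4, B3–B5, B4–B6, B3–B7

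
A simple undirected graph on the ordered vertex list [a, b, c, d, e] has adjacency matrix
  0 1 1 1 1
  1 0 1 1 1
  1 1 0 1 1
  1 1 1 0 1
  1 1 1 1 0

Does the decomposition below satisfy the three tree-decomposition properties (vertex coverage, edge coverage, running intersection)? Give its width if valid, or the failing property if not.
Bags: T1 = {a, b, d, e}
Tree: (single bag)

No — vertex c appears in no bag.

A tree decomposition must satisfy three properties: every vertex lies in some bag; for every edge, both endpoints lie together in some bag; and for every vertex, the bags containing it form a connected subtree. Here vertex c appears in no bag, so the decomposition is invalid.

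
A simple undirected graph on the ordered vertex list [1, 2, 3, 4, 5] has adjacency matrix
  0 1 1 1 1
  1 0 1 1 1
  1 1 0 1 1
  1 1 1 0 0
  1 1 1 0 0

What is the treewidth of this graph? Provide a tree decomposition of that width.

The largest bag has 4 vertices, giving width 3; this decomposition certifies tw(G) ≤ 3. For the lower bound, the 4 vertices {1, 2, 3, 4} are pairwise adjacent, and any tree decomposition puts a clique entirely inside one bag — forcing width ≥ 3. Therefore the treewidth is 3.

Treewidth 3.
One optimal decomposition is:
Bags: B1 = {1, 2, 3, 4}  B2 = {1, 2, 3, 5}
Tree: B1–B2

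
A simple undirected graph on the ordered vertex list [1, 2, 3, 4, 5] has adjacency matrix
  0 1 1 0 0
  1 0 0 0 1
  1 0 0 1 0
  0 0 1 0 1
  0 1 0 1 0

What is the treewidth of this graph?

2

A width-2 tree decomposition is:
Bags: B1 = {2, 4, 5}  B2 = {1, 2, 4}  B3 = {1, 3, 4}
Tree: B1–B2, B2–B3
Each bag holds 3 vertices, so the decomposition has width 2, which upper-bounds the treewidth. The edges 4–5–2–1–3–4 form a cycle, so G is not a tree and its treewidth is at least 2. Therefore the treewidth is 2.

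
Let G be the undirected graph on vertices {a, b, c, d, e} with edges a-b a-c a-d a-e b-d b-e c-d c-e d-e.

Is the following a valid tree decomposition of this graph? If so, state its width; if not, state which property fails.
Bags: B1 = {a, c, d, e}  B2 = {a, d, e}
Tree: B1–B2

No — vertex b appears in no bag.

A tree decomposition must satisfy three properties: every vertex lies in some bag; for every edge, both endpoints lie together in some bag; and for every vertex, the bags containing it form a connected subtree. Here vertex b appears in no bag, so the decomposition is invalid.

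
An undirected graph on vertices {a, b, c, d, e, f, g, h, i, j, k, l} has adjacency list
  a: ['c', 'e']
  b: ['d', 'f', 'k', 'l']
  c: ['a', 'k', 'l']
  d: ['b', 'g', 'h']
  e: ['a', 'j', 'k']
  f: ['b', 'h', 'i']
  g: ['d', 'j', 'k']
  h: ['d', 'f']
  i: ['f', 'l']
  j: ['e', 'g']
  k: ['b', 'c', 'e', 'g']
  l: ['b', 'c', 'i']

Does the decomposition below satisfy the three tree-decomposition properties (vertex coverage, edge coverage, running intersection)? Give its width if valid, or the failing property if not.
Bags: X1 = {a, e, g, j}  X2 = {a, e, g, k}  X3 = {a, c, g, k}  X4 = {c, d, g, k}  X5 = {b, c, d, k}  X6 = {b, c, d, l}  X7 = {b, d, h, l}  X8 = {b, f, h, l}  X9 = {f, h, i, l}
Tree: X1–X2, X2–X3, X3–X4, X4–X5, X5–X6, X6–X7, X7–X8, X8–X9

Yes; width 3.

Vertex coverage: the bags together contain {a, b, c, d, e, f, g, h, i, j, k, l}, the full vertex set. Edge coverage: each edge of G has both endpoints in at least one bag. Running intersection: for every vertex, the bags containing it form a connected subtree. All three properties hold, so this is a valid tree decomposition of width max|bag| − 1 = 3, and hence tw(G) ≤ 3.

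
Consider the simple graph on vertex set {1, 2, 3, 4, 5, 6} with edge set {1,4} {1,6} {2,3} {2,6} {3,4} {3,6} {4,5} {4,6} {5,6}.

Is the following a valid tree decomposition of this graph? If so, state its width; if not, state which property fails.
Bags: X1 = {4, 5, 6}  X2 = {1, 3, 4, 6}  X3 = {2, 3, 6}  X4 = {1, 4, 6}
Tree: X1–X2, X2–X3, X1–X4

No — bags containing vertex 1 are not connected in the tree.

A tree decomposition must satisfy three properties: every vertex lies in some bag; for every edge, both endpoints lie together in some bag; and for every vertex, the bags containing it form a connected subtree. Here bags containing vertex 1 are not connected in the tree, so the decomposition is invalid.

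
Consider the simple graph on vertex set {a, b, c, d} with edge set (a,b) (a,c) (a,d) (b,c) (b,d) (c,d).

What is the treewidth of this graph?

3

A width-3 tree decomposition is:
Bags: B1 = {a, b, c, d}
Tree: (single bag)
With just one bag of size 4, the width is 4 − 1 = 3, so tw(G) ≤ 3. Conversely, {a, b, c, d} is a clique of size 4, and the vertices of any clique must share a bag in every tree decomposition; so some bag has ≥ 4 vertices and tw(G) ≥ 3. Hence tw(G) = 3 exactly.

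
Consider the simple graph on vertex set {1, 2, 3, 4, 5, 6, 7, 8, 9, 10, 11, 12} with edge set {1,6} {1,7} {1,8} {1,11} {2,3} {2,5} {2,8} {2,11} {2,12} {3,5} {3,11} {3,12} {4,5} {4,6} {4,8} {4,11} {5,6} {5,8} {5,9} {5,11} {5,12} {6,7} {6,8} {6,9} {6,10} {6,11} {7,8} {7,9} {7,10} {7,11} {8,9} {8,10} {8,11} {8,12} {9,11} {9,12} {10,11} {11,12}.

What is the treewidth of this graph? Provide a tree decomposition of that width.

Treewidth 4.
Bags: B1 = {6, 7, 8, 10, 11}  B2 = {1, 6, 7, 8, 11}  B3 = {6, 7, 8, 9, 11}  B4 = {5, 6, 8, 9, 11}  B5 = {5, 8, 9, 11, 12}  B6 = {2, 5, 8, 11, 12}  B7 = {4, 5, 6, 8, 11}  B8 = {2, 3, 5, 11, 12}
Tree: B1–B2, B1–B3, B3–B4, B4–B5, B5–B6, B4–B7, B6–B8

Each bag holds 5 vertices, so the decomposition has width 4, which upper-bounds the treewidth. For the lower bound, the 5 vertices {2, 5, 8, 11, 12} are pairwise adjacent, and any tree decomposition puts a clique entirely inside one bag — forcing width ≥ 4. Hence tw(G) = 4 exactly.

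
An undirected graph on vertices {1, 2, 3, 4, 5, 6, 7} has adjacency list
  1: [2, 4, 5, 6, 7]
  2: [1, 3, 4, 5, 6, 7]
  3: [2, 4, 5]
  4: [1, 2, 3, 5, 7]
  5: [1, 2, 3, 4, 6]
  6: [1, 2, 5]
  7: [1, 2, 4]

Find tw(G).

3

A width-3 tree decomposition is:
Bags: B1 = {1, 2, 4, 5}  B2 = {1, 2, 4, 7}  B3 = {1, 2, 5, 6}  B4 = {2, 3, 4, 5}
Tree: B1–B2, B1–B3, B1–B4
Every bag has size at most 4, so the width is 4 − 1 = 3 and tw(G) ≤ 3. For the lower bound, the 4 vertices {1, 2, 4, 5} are pairwise adjacent, and any tree decomposition puts a clique entirely inside one bag — forcing width ≥ 3. Combining the bounds, tw(G) = 3.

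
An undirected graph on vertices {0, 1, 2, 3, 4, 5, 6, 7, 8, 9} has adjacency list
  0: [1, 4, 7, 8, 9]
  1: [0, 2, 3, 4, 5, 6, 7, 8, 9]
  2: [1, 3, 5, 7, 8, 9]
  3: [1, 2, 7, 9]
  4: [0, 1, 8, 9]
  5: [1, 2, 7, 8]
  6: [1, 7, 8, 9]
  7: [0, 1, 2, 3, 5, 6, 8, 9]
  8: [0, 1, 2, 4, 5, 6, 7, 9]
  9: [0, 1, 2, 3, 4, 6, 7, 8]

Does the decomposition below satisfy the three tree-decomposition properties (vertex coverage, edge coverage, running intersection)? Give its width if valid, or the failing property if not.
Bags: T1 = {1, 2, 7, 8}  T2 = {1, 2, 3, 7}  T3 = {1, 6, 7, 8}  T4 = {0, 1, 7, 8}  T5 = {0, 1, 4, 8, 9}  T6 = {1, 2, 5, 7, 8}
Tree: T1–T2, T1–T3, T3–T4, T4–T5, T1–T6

A tree decomposition must satisfy three properties: every vertex lies in some bag; for every edge, both endpoints lie together in some bag; and for every vertex, the bags containing it form a connected subtree. Here edge (2,9) lies in no bag, so the decomposition is invalid.

No — edge (2,9) lies in no bag.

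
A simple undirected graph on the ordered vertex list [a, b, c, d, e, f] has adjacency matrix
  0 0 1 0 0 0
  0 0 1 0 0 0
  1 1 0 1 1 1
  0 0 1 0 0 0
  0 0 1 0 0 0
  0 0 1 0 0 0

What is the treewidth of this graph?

A width-1 tree decomposition is:
Bags: B1 = {c, d}  B2 = {a, c}  B3 = {b, c}  B4 = {c, f}  B5 = {c, e}
Tree: B1–B2, B1–B3, B2–B4, B4–B5
Each bag holds 2 vertices, so the decomposition has width 1, which upper-bounds the treewidth. G has an edge, so its treewidth is at least 1. Hence tw(G) = 1 exactly.

1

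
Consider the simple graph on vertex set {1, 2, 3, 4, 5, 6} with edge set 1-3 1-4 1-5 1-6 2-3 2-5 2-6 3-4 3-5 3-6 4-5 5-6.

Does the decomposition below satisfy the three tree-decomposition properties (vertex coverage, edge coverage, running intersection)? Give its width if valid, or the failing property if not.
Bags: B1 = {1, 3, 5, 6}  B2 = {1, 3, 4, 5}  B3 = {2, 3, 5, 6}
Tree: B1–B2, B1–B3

Yes; width 3.

Every vertex of G appears in some bag (union = {1, 2, 3, 4, 5, 6}); every edge is covered by a bag; and for each vertex v the set of bags containing v is connected in the bag tree. The decomposition is therefore valid. The largest bag has 4 vertices, so the width is 3.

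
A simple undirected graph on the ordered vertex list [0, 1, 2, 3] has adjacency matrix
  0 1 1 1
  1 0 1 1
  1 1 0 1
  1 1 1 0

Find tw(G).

3

A width-3 tree decomposition is:
Bags: B1 = {0, 1, 2, 3}
Tree: (single bag)
With just one bag of size 4, the width is 4 − 1 = 3, so tw(G) ≤ 3. Conversely, {0, 1, 2, 3} is a clique of size 4, and the vertices of any clique must share a bag in every tree decomposition; so some bag has ≥ 4 vertices and tw(G) ≥ 3. Therefore the treewidth is 3.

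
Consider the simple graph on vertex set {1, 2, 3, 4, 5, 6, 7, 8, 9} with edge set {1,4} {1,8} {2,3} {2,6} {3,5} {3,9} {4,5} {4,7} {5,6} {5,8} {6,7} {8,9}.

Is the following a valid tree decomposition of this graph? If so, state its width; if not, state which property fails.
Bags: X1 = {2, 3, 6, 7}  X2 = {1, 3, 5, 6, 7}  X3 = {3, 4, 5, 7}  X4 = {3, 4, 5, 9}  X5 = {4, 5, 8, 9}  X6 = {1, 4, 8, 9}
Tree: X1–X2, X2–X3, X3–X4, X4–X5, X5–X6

A tree decomposition must satisfy three properties: every vertex lies in some bag; for every edge, both endpoints lie together in some bag; and for every vertex, the bags containing it form a connected subtree. Here bags containing vertex 1 are not connected in the tree, so the decomposition is invalid.

No — bags containing vertex 1 are not connected in the tree.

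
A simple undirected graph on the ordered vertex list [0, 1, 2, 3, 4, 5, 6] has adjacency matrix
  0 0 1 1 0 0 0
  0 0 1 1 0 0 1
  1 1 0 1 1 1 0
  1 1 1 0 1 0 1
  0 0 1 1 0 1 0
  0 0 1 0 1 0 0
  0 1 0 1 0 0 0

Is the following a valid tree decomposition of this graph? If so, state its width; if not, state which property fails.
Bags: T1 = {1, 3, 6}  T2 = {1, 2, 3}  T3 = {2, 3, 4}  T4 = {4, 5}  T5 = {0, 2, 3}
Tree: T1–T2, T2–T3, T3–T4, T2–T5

No — edge (2,5) lies in no bag.

A tree decomposition must satisfy three properties: every vertex lies in some bag; for every edge, both endpoints lie together in some bag; and for every vertex, the bags containing it form a connected subtree. Here edge (2,5) lies in no bag, so the decomposition is invalid.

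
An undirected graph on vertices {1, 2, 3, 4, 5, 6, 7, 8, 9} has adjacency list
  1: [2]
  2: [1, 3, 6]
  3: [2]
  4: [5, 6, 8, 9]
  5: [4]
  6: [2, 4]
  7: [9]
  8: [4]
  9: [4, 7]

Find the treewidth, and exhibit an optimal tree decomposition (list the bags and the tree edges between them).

The largest bag has 2 vertices, giving width 1; this decomposition certifies tw(G) ≤ 1. Any graph with an edge has treewidth ≥ 1, and G has the edge 6–2. Therefore the treewidth is 1.

Treewidth 1.
One optimal decomposition is:
Bags: B1 = {2, 6}  B2 = {4, 6}  B3 = {4, 9}  B4 = {4, 8}  B5 = {1, 2}  B6 = {7, 9}  B7 = {4, 5}  B8 = {2, 3}
Tree: B1–B2, B2–B3, B3–B4, B1–B5, B3–B6, B2–B7, B1–B8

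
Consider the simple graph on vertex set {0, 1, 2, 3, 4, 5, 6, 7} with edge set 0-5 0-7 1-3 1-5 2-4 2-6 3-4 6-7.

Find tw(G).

2

A width-2 tree decomposition is:
Bags: B1 = {1, 3, 5}  B2 = {3, 4, 5}  B3 = {2, 4, 5}  B4 = {2, 5, 6}  B5 = {5, 6, 7}  B6 = {0, 5, 7}
Tree: B1–B2, B2–B3, B3–B4, B4–B5, B5–B6
The largest bag has 3 vertices, giving width 2; this decomposition certifies tw(G) ≤ 2. The edges 5–1–3–4–2–6–7–0–5 form a cycle, so G is not a tree and its treewidth is at least 2. Hence tw(G) = 2 exactly.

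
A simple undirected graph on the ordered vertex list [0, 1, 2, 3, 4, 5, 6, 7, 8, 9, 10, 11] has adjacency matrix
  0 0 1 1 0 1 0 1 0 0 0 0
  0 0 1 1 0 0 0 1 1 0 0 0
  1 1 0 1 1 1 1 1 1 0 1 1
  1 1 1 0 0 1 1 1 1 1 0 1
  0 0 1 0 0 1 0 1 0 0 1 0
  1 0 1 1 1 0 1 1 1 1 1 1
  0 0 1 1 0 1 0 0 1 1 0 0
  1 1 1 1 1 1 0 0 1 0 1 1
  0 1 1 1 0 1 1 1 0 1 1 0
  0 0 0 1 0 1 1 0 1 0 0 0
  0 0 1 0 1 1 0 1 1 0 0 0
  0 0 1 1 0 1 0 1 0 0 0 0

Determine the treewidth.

A width-4 tree decomposition is:
Bags: B1 = {1, 2, 3, 7, 8}  B2 = {2, 3, 5, 7, 8}  B3 = {2, 5, 7, 8, 10}  B4 = {0, 2, 3, 5, 7}  B5 = {2, 4, 5, 7, 10}  B6 = {2, 3, 5, 6, 8}  B7 = {3, 5, 6, 8, 9}  B8 = {2, 3, 5, 7, 11}
Tree: B1–B2, B2–B3, B2–B4, B3–B5, B2–B6, B6–B7, B2–B8
Each bag holds 5 vertices, so the decomposition has width 4, which upper-bounds the treewidth. For the lower bound, the 5 vertices {3, 5, 6, 8, 9} are pairwise adjacent, and any tree decomposition puts a clique entirely inside one bag — forcing width ≥ 4. The upper and lower bounds meet at 4, so that is the treewidth.

4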